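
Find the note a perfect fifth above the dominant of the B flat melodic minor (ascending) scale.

C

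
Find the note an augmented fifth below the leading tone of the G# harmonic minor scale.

The leading tone of G# harmonic minor is F##.
An augmented fifth (8 semitones) below F## lands on the letter B, giving B.

B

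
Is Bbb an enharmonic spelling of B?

Bbb is pitch class 9; B is pitch class 11.
The pitch classes differ (9 vs. 11), so they are not enharmonic equivalents.

No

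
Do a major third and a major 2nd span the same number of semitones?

No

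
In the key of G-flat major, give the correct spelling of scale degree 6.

Eb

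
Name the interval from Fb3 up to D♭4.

major sixth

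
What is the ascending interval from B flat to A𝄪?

Counting letters B–C–D–E–F–G–A gives a seventh.
Bb→A## = 13 semitones, 2 wider than the major seventh (11), so doubly augmented.

doubly augmented seventh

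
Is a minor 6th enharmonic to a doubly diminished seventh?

Yes

A minor sixth spans 8 semitones; a doubly diminished seventh spans 8.
They are enharmonically equivalent.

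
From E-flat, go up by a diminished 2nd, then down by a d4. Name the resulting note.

Cb

A diminished second up from Eb is Fbb (letter F, 0 semitones up).
A diminished fourth down from Fbb is Cb (letter C, 4 semitones down).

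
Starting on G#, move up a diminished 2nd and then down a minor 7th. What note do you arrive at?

Bb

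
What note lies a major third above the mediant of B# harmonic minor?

F##

The mediant of B# harmonic minor is D#.
A major third (4 semitones) above D# lands on the letter F, giving F##.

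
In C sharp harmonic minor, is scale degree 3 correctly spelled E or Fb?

Each scale degree takes a distinct letter name. Degree 3 of a scale on C must use the letter E.
E and Fb are enharmonically the same pitch, but only E uses the letter E, so it is the correct spelling here.

E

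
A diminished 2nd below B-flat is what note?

A#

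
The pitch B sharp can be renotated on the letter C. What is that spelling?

C

B# is pitch class 0. The letter C alone is pitch class 0.
Pitch class 0 on C needs no accidental: C.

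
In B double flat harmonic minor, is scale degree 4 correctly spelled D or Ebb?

Ebb

Each scale degree takes a distinct letter name. Degree 4 of a scale on B must use the letter E.
Ebb and D are enharmonically the same pitch, but only Ebb uses the letter E, so it is the correct spelling here.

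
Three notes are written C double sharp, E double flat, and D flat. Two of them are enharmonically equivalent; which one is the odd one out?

In 12-tone equal temperament, enharmonic equivalents share a pitch class. C## is pitch class 2; Ebb is pitch class 2; Db is pitch class 1.
C## and Ebb share pitch class 2, while Db is pitch class 1.

Db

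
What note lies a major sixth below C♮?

C down a major sixth is Eb, so the target letter is E.
From C, a major sixth is 9 semitones down: Eb.

Eb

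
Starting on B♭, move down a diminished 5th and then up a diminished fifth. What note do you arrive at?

A diminished fifth down from Bb is E (letter E, 6 semitones down).
A diminished fifth up from E is Bb (letter B, 6 semitones up).

Bb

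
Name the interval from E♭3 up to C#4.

Counting letters E–F–G–A–B–C gives a sixth.
Eb→C# = 10 semitones, 1 wider than the major sixth (9), so augmented.

augmented sixth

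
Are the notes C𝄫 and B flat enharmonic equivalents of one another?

Yes

Cbb = pitch class 10 and Bb = pitch class 10 — the same pitch class, so they are enharmonic equivalents.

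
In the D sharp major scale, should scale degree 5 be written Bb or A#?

Each scale degree takes a distinct letter name. Degree 5 of a scale on D must use the letter A.
A# and Bb are enharmonically the same pitch, but only A# uses the letter A, so it is the correct spelling here.

A#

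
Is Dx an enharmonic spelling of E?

Yes

D## is pitch class 4; E is pitch class 4.
All spellings map to pitch class 4, so they are enharmonically equivalent.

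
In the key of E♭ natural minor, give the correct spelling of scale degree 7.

Degree 7 takes the letter 6 steps above E, which is D.
In natural minor, degree 7 sits 10 semitones above the tonic. Eb + 10 semitones is pitch class 1, spelled on D as Db.

Db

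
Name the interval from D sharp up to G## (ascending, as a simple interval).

The letter names run D→G, a span of 3 letter steps, so the interval is some kind of fourth.
D# to G## is 6 semitones. A perfect fourth is 5, so 6 makes it augmented.

augmented fourth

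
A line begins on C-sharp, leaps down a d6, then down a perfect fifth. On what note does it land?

A diminished sixth down from C# is E## (letter E, 7 semitones down).
A perfect fifth down from E## is A## (letter A, 7 semitones down).

A##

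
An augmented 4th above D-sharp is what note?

D up a perfect fourth is G, so the target letter is G.
From D#, an augmented fourth is 6 semitones up: G##.

G##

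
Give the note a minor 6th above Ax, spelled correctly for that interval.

A up a major sixth is F#, so the target letter is F.
From A##, a minor sixth is 8 semitones up: F##.

F##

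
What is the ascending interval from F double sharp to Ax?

The letter names run F→A, a span of 2 letter steps, so the interval is some kind of third.
F## to A## is 4 semitones. A major third is 4, so 4 makes it major.

major third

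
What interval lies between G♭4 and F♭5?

minor seventh

The letter names run G→F, a span of 6 letter steps, so the interval is some kind of seventh.
Gb to Fb is 10 semitones. A major seventh is 11, so 10 makes it minor.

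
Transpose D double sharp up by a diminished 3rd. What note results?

D up a major third is F#, so the target letter is F.
From D##, a diminished third is 2 semitones up: F#.

F#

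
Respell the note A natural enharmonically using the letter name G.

A is pitch class 9. The letter G alone is pitch class 7.
To reach pitch class 9 from G requires an offset of +2 semitones, i.e. double sharp: G##.

G##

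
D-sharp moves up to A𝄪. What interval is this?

augmented fifth

The letter names run D→A, a span of 4 letter steps, so the interval is some kind of fifth.
D# to A## is 8 semitones. A perfect fifth is 7, so 8 makes it augmented.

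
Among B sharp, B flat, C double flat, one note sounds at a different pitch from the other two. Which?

In 12-tone equal temperament, enharmonic equivalents share a pitch class. B# is pitch class 0; Bb is pitch class 10; Cbb is pitch class 10.
Bb and Cbb share pitch class 10, while B# is pitch class 0.

B#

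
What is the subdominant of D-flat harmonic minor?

Gb

The Db harmonic minor scale runs Db Eb Fb Gb Ab Bbb C.
Degree 4 is Gb.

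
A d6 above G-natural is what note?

G up a major sixth is E, so the target letter is E.
From G, a diminished sixth is 7 semitones up: Ebb.

Ebb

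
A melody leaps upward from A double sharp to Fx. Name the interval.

minor sixth

Counting letters A–B–C–D–E–F gives a sixth.
A##→F## = 8 semitones, 1 narrower than the major sixth (9), so minor.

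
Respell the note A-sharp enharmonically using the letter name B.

Bb

A# is pitch class 10. The letter B alone is pitch class 11.
To reach pitch class 10 from B requires an offset of -1 semitone, i.e. flat: Bb.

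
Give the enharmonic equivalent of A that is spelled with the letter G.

A is pitch class 9. The letter G alone is pitch class 7.
To reach pitch class 9 from G requires an offset of +2 semitones, i.e. double sharp: G##.

G##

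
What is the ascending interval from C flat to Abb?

The letter names run C→A, a span of 5 letter steps, so the interval is some kind of sixth.
Cb to Abb is 8 semitones. A major sixth is 9, so 8 makes it minor.

minor sixth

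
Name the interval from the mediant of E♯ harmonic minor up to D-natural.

diminished fifth

The mediant of E# harmonic minor is G#.
G# up to D: letters G→D make it a fifth; 6 semitones makes it diminished.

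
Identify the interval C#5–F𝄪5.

The letter names run C→F, a span of 3 letter steps, so the interval is some kind of fourth.
C# to F## is 6 semitones. A perfect fourth is 5, so 6 makes it augmented.

augmented fourth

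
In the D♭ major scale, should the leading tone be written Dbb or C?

C

Each scale degree takes a distinct letter name. Degree 7 of a scale on D must use the letter C.
C and Dbb are enharmonically the same pitch, but only C uses the letter C, so it is the correct spelling here.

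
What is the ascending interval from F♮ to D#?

augmented sixth

The letter names run F→D, a span of 5 letter steps, so the interval is some kind of sixth.
F to D# is 10 semitones. A major sixth is 9, so 10 makes it augmented.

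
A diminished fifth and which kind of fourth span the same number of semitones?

augmented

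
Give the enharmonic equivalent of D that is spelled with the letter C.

D is pitch class 2. The letter C alone is pitch class 0.
To reach pitch class 2 from C requires an offset of +2 semitones, i.e. double sharp: C##.

C##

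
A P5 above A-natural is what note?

E

A up a perfect fifth is E, so the target letter is E.
From A, a perfect fifth is 7 semitones up: E.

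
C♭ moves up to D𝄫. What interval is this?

Counting letters C–D gives a second.
Cb→Dbb = 1 semitone, 1 narrower than the major second (2), so minor.

minor second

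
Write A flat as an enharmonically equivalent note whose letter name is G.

Ab is pitch class 8. The letter G alone is pitch class 7.
To reach pitch class 8 from G requires an offset of +1 semitone, i.e. sharp: G#.

G#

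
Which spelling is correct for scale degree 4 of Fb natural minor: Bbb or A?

Bbb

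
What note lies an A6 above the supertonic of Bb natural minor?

A#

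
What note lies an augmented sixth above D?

B#

D up a major sixth is B, so the target letter is B.
From D, an augmented sixth is 10 semitones up: B#.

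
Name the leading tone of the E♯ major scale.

The E# major scale runs E# F## G## A# B# C## D##.
Degree 7 is D##.

D##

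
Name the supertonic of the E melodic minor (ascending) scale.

Degree 2 takes the letter 1 step above E, which is F.
In melodic minor (ascending), degree 2 sits 2 semitones above the tonic. E + 2 semitones is pitch class 6, spelled on F as F#.

F#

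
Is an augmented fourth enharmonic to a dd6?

An augmented fourth spans 6 semitones; a doubly diminished sixth spans 6.
They are enharmonically equivalent.

Yes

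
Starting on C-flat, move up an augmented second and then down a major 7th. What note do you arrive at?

Eb

An augmented second up from Cb is D (letter D, 3 semitones up).
A major seventh down from D is Eb (letter E, 11 semitones down).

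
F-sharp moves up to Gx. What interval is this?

Counting letters F–G gives a second.
F#→G## = 3 semitones, 1 wider than the major second (2), so augmented.

augmented second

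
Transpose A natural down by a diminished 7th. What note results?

B#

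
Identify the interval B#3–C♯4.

minor second

Counting letters B–C gives a second.
B#→C# = 1 semitone, 1 narrower than the major second (2), so minor.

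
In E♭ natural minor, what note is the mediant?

Gb

The Eb natural minor scale runs Eb F Gb Ab Bb Cb Db.
Degree 3 is Gb.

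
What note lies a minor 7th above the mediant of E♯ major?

The mediant of E# major is G##.
A minor seventh (10 semitones) above G## lands on the letter F, giving F##.

F##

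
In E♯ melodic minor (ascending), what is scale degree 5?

B#

Degree 5 takes the letter 4 steps above E, which is B.
In melodic minor (ascending), degree 5 sits 7 semitones above the tonic. E# + 7 semitones is pitch class 0, spelled on B as B#.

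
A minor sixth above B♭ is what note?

Gb

A sixth above B lands on the letter G.
A minor sixth spans 8 semitones, so Bb moves to pitch class 6. On the letter G that is Gb.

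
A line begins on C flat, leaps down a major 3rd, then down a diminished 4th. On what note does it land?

A major third down from Cb is Abb (letter A, 4 semitones down).
A diminished fourth down from Abb is Eb (letter E, 4 semitones down).

Eb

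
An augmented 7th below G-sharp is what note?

G down a major seventh is Ab, so the target letter is A.
From G#, an augmented seventh is 12 semitones down: Ab.

Ab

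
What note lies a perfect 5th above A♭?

A up a perfect fifth is E, so the target letter is E.
From Ab, a perfect fifth is 7 semitones up: Eb.

Eb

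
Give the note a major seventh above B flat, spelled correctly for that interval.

A seventh above B lands on the letter A.
A major seventh spans 11 semitones, so Bb moves to pitch class 9. On the letter A that is A.

A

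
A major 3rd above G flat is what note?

Bb

A third above G lands on the letter B.
A major third spans 4 semitones, so Gb moves to pitch class 10. On the letter B that is Bb.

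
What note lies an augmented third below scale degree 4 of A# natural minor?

Scale degree 4 of A# natural minor is D#.
An augmented third (5 semitones) below D# lands on the letter B, giving Bb.

Bb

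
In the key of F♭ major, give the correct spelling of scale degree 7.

Eb

Degree 7 takes the letter 6 steps above F, which is E.
In major, degree 7 sits 11 semitones above the tonic. Fb + 11 semitones is pitch class 3, spelled on E as Eb.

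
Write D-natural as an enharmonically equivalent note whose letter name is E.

D is pitch class 2. The letter E alone is pitch class 4.
To reach pitch class 2 from E requires an offset of -2 semitones, i.e. double flat: Ebb.

Ebb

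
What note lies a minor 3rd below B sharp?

G##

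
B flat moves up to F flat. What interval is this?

diminished fifth

The letter names run B→F, a span of 4 letter steps, so the interval is some kind of fifth.
Bb to Fb is 6 semitones. A perfect fifth is 7, so 6 makes it diminished.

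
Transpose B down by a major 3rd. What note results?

B down a major third is G, so the target letter is G.
From B, a major third is 4 semitones down: G.

G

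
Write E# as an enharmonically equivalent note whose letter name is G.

Gbb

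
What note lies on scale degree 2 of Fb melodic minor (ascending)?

The Fb melodic minor (ascending) scale runs Fb Gb Abb Bbb Cb Db Eb.
Degree 2 is Gb.

Gb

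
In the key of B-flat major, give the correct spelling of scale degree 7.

A

The Bb major scale runs Bb C D Eb F G A.
Degree 7 is A.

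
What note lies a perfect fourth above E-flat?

Ab

A fourth above E lands on the letter A.
A perfect fourth spans 5 semitones, so Eb moves to pitch class 8. On the letter A that is Ab.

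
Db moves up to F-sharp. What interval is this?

Counting letters D–E–F gives a third.
Db→F# = 5 semitones, 1 wider than the major third (4), so augmented.

augmented third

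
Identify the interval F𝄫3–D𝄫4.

major sixth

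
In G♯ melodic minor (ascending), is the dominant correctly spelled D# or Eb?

D#

Each scale degree takes a distinct letter name. Degree 5 of a scale on G must use the letter D.
D# and Eb are enharmonically the same pitch, but only D# uses the letter D, so it is the correct spelling here.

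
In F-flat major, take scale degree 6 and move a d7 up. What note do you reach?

Cbb

Scale degree 6 of Fb major is Db.
A diminished seventh (9 semitones) above Db lands on the letter C, giving Cbb.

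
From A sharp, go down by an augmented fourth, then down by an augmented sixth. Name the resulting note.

An augmented fourth down from A# is E (letter E, 6 semitones down).
An augmented sixth down from E is Gb (letter G, 10 semitones down).

Gb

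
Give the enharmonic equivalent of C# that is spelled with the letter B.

C# is pitch class 1. The letter B alone is pitch class 11.
To reach pitch class 1 from B requires an offset of +2 semitones, i.e. double sharp: B##.

B##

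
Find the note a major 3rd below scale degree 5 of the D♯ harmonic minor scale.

F#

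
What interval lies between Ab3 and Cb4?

Counting letters A–B–C gives a third.
Ab→Cb = 3 semitones, 1 narrower than the major third (4), so minor.

minor third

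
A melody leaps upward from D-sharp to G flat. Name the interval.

doubly diminished fourth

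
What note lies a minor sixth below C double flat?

C down a major sixth is Eb, so the target letter is E.
From Cbb, a minor sixth is 8 semitones down: Ebb.

Ebb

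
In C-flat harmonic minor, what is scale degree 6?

Degree 6 takes the letter 5 steps above C, which is A.
In harmonic minor, degree 6 sits 8 semitones above the tonic. Cb + 8 semitones is pitch class 7, spelled on A as Abb.

Abb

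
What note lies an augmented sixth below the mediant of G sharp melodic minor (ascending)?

The mediant of G# melodic minor (ascending) is B.
An augmented sixth (10 semitones) below B lands on the letter D, giving Db.

Db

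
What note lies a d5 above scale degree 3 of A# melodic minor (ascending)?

Scale degree 3 of A# melodic minor (ascending) is C#.
A diminished fifth (6 semitones) above C# lands on the letter G, giving G.

G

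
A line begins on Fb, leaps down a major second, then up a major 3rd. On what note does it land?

Gb

A major second down from Fb is Ebb (letter E, 2 semitones down).
A major third up from Ebb is Gb (letter G, 4 semitones up).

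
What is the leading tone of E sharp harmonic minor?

D##

Degree 7 takes the letter 6 steps above E, which is D.
In harmonic minor, degree 7 sits 11 semitones above the tonic. E# + 11 semitones is pitch class 4, spelled on D as D##.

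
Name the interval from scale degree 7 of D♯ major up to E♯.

minor third

Scale degree 7 of D# major is C##.
C## up to E#: letters C→E make it a third; 3 semitones makes it minor.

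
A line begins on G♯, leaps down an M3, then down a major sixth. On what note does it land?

A major third down from G# is E (letter E, 4 semitones down).
A major sixth down from E is G (letter G, 9 semitones down).

G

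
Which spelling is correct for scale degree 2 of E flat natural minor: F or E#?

Each scale degree takes a distinct letter name. Degree 2 of a scale on E must use the letter F.
F and E# are enharmonically the same pitch, but only F uses the letter F, so it is the correct spelling here.

F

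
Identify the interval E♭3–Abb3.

Counting letters E–F–G–A gives a fourth.
Eb→Abb = 4 semitones, 1 narrower than the perfect fourth (5), so diminished.

diminished fourth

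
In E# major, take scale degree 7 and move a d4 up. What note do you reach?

G#

Scale degree 7 of E# major is D##.
A diminished fourth (4 semitones) above D## lands on the letter G, giving G#.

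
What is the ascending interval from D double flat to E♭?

The letter names run D→E, a span of 1 letter step, so the interval is some kind of second.
Dbb to Eb is 3 semitones. A major second is 2, so 3 makes it augmented.

augmented second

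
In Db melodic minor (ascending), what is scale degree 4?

The Db melodic minor (ascending) scale runs Db Eb Fb Gb Ab Bb C.
Degree 4 is Gb.

Gb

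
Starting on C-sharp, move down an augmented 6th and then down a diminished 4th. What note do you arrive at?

An augmented sixth down from C# is Eb (letter E, 10 semitones down).
A diminished fourth down from Eb is B (letter B, 4 semitones down).

B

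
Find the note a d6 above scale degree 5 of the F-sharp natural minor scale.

Scale degree 5 of F# natural minor is C#.
A diminished sixth (7 semitones) above C# lands on the letter A, giving Ab.

Ab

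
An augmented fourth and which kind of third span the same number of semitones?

An augmented fourth spans 6 semitones.
A third spanning 6 semitones is doubly augmented (the major third is 4).

doubly augmented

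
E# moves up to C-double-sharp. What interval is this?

major sixth

Counting letters E–F–G–A–B–C gives a sixth.
E#→C## = 9 semitones, exactly the major sixth.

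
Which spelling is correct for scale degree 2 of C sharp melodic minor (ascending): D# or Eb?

Each scale degree takes a distinct letter name. Degree 2 of a scale on C must use the letter D.
D# and Eb are enharmonically the same pitch, but only D# uses the letter D, so it is the correct spelling here.

D#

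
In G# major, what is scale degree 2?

Degree 2 takes the letter 1 step above G, which is A.
In major, degree 2 sits 2 semitones above the tonic. G# + 2 semitones is pitch class 10, spelled on A as A#.

A#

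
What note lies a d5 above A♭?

Ebb

A up a perfect fifth is E, so the target letter is E.
From Ab, a diminished fifth is 6 semitones up: Ebb.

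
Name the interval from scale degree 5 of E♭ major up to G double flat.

diminished sixth

Scale degree 5 of Eb major is Bb.
Bb up to Gbb: letters B→G make it a sixth; 7 semitones makes it diminished.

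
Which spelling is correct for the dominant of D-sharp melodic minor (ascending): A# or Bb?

Each scale degree takes a distinct letter name. Degree 5 of a scale on D must use the letter A.
A# and Bb are enharmonically the same pitch, but only A# uses the letter A, so it is the correct spelling here.

A#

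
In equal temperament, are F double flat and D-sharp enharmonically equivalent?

Fbb = pitch class 3 and D# = pitch class 3 — the same pitch class, so they are enharmonic equivalents.

Yes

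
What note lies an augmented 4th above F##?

A fourth above F lands on the letter B.
An augmented fourth spans 6 semitones, so F## moves to pitch class 1. On the letter B that is B##.

B##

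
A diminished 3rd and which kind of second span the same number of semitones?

A diminished third spans 2 semitones.
A second spanning 2 semitones is major (the major second is 2).

major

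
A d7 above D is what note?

Cb

D up a major seventh is C#, so the target letter is C.
From D, a diminished seventh is 9 semitones up: Cb.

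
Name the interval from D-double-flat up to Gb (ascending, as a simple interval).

augmented fourth

The letter names run D→G, a span of 3 letter steps, so the interval is some kind of fourth.
Dbb to Gb is 6 semitones. A perfect fourth is 5, so 6 makes it augmented.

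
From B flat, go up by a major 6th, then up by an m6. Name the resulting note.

A major sixth up from Bb is G (letter G, 9 semitones up).
A minor sixth up from G is Eb (letter E, 8 semitones up).

Eb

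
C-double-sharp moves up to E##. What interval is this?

major third

Counting letters C–D–E gives a third.
C##→E## = 4 semitones, exactly the major third.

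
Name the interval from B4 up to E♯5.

augmented fourth

The letter names run B→E, a span of 3 letter steps, so the interval is some kind of fourth.
B to E# is 6 semitones. A perfect fourth is 5, so 6 makes it augmented.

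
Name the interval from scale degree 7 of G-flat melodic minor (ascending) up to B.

augmented fourth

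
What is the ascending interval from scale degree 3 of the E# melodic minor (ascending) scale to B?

minor third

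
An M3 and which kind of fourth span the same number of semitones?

diminished

A major third spans 4 semitones.
A fourth spanning 4 semitones is diminished (the perfect fourth is 5).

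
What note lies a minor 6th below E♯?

A sixth below E lands on the letter G.
A minor sixth spans 8 semitones, so E# moves to pitch class 9. On the letter G that is G##.

G##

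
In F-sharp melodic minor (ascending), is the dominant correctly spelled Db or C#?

C#

Each scale degree takes a distinct letter name. Degree 5 of a scale on F must use the letter C.
C# and Db are enharmonically the same pitch, but only C# uses the letter C, so it is the correct spelling here.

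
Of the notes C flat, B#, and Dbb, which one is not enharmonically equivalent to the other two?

Cb

In 12-tone equal temperament, enharmonic equivalents share a pitch class. Cb is pitch class 11; B# is pitch class 0; Dbb is pitch class 0.
B# and Dbb share pitch class 0, while Cb is pitch class 11.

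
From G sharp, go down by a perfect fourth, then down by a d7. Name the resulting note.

A perfect fourth down from G# is D# (letter D, 5 semitones down).
A diminished seventh down from D# is E## (letter E, 9 semitones down).

E##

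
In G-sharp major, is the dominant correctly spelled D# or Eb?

Each scale degree takes a distinct letter name. Degree 5 of a scale on G must use the letter D.
D# and Eb are enharmonically the same pitch, but only D# uses the letter D, so it is the correct spelling here.

D#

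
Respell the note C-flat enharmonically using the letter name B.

B

Cb is pitch class 11. The letter B alone is pitch class 11.
Pitch class 11 on B needs no accidental: B.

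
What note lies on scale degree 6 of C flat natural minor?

Abb

The Cb natural minor scale runs Cb Db Ebb Fb Gb Abb Bbb.
Degree 6 is Abb.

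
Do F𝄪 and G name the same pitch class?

Yes

F## is pitch class 7; G is pitch class 7.
All spellings map to pitch class 7, so they are enharmonically equivalent.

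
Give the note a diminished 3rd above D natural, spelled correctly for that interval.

A third above D lands on the letter F.
A diminished third spans 2 semitones, so D moves to pitch class 4. On the letter F that is Fb.

Fb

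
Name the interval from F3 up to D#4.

augmented sixth

The letter names run F→D, a span of 5 letter steps, so the interval is some kind of sixth.
F to D# is 10 semitones. A major sixth is 9, so 10 makes it augmented.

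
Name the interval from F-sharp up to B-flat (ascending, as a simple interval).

diminished fourth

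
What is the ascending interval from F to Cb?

diminished fifth

Counting letters F–G–A–B–C gives a fifth.
F→Cb = 6 semitones, 1 narrower than the perfect fifth (7), so diminished.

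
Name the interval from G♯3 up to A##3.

The letter names run G→A, a span of 1 letter step, so the interval is some kind of second.
G# to A## is 3 semitones. A major second is 2, so 3 makes it augmented.

augmented second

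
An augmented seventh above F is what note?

A seventh above F lands on the letter E.
An augmented seventh spans 12 semitones, so F moves to pitch class 5. On the letter E that is E#.

E#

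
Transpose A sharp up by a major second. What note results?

A second above A lands on the letter B.
A major second spans 2 semitones, so A# moves to pitch class 0. On the letter B that is B#.

B#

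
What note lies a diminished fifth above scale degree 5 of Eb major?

Scale degree 5 of Eb major is Bb.
A diminished fifth (6 semitones) above Bb lands on the letter F, giving Fb.

Fb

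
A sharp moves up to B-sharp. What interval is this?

major second

Counting letters A–B gives a second.
A#→B# = 2 semitones, exactly the major second.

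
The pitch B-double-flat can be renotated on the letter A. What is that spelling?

A

Bbb is pitch class 9. The letter A alone is pitch class 9.
Pitch class 9 on A needs no accidental: A.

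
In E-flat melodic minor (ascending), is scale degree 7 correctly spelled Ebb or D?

D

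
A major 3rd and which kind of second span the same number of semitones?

doubly augmented

A major third spans 4 semitones.
A second spanning 4 semitones is doubly augmented (the major second is 2).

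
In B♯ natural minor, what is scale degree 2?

C##

Degree 2 takes the letter 1 step above B, which is C.
In natural minor, degree 2 sits 2 semitones above the tonic. B# + 2 semitones is pitch class 2, spelled on C as C##.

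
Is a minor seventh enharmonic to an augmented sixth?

A minor seventh spans 10 semitones; an augmented sixth spans 10.
They are enharmonically equivalent.

Yes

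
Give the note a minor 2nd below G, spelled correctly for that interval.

F#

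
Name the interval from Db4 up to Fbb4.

diminished third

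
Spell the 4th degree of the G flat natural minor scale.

Degree 4 takes the letter 3 steps above G, which is C.
In natural minor, degree 4 sits 5 semitones above the tonic. Gb + 5 semitones is pitch class 11, spelled on C as Cb.

Cb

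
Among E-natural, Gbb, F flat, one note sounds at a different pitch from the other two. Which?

In 12-tone equal temperament, enharmonic equivalents share a pitch class. E is pitch class 4; Gbb is pitch class 5; Fb is pitch class 4.
E and Fb share pitch class 4, while Gbb is pitch class 5.

Gbb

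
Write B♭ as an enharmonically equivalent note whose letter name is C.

Cbb

Plain C sits 2 semitones above Bb, so on the letter C the same pitch needs a double flat: Cbb.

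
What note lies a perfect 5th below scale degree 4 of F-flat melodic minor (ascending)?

Scale degree 4 of Fb melodic minor (ascending) is Bbb.
A perfect fifth (7 semitones) below Bbb lands on the letter E, giving Ebb.

Ebb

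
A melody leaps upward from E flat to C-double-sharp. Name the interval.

doubly augmented sixth

The letter names run E→C, a span of 5 letter steps, so the interval is some kind of sixth.
Eb to C## is 11 semitones. A major sixth is 9, so 11 makes it doubly augmented.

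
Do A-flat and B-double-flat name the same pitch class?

Ab is pitch class 8; Bbb is pitch class 9.
The pitch classes differ (8 vs. 9), so they are not enharmonic equivalents.

No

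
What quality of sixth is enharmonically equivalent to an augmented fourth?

doubly diminished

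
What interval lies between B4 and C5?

minor second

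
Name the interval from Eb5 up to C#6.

augmented sixth

Counting letters E–F–G–A–B–C gives a sixth.
Eb→C# = 10 semitones, 1 wider than the major sixth (9), so augmented.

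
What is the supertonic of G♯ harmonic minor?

The G# harmonic minor scale runs G# A# B C# D# E F##.
Degree 2 is A#.

A#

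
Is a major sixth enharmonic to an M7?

A major sixth spans 9 semitones; a major seventh spans 11.
The spans differ, so they are not enharmonic equivalents.

No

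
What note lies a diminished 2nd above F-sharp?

Gb

F up a major second is G, so the target letter is G.
From F#, a diminished second is 0 semitones up: Gb.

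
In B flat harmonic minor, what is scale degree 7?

A

The Bb harmonic minor scale runs Bb C Db Eb F Gb A.
Degree 7 is A.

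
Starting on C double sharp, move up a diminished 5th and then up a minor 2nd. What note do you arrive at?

A

A diminished fifth up from C## is G# (letter G, 6 semitones up).
A minor second up from G# is A (letter A, 1 semitone up).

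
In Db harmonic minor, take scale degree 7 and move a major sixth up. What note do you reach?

A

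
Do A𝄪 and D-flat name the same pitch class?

No

Two spellings are enharmonically equivalent only if they share a pitch class.
Here A## → 11, Db → 1; 1 ≠ 11, so they are not.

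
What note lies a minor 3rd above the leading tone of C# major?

The leading tone of C# major is B#.
A minor third (3 semitones) above B# lands on the letter D, giving D#.

D#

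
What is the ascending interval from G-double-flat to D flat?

augmented fifth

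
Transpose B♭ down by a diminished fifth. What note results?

A fifth below B lands on the letter E.
A diminished fifth spans 6 semitones, so Bb moves to pitch class 4. On the letter E that is E.

E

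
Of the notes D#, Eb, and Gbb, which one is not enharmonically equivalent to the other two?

In 12-tone equal temperament, enharmonic equivalents share a pitch class. D# is pitch class 3; Eb is pitch class 3; Gbb is pitch class 5.
D# and Eb share pitch class 3, while Gbb is pitch class 5.

Gbb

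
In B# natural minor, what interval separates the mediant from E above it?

The mediant of B# natural minor is D#.
D# up to E: letters D→E make it a second; 1 semitone makes it minor.

minor second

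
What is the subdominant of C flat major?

Fb

Degree 4 takes the letter 3 steps above C, which is F.
In major, degree 4 sits 5 semitones above the tonic. Cb + 5 semitones is pitch class 4, spelled on F as Fb.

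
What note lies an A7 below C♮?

Dbb

C down a major seventh is Db, so the target letter is D.
From C, an augmented seventh is 12 semitones down: Dbb.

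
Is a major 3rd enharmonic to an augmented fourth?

A major third spans 4 semitones; an augmented fourth spans 6.
The spans differ, so they are not enharmonic equivalents.

No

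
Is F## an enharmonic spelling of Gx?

F## is pitch class 7; G## is pitch class 9.
The pitch classes differ (7 vs. 9), so they are not enharmonic equivalents.

No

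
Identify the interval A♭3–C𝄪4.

doubly augmented third

The letter names run A→C, a span of 2 letter steps, so the interval is some kind of third.
Ab to C## is 6 semitones. A major third is 4, so 6 makes it doubly augmented.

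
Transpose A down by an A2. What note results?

A down a major second is G, so the target letter is G.
From A, an augmented second is 3 semitones down: Gb.

Gb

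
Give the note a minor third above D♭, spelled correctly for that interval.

Fb

D up a major third is F#, so the target letter is F.
From Db, a minor third is 3 semitones up: Fb.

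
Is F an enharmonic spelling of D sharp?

No

Two spellings are enharmonically equivalent only if they share a pitch class.
Here F → 5, D# → 3; 3 ≠ 5, so they are not.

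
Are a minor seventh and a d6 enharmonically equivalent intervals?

No

A minor seventh spans 10 semitones; a diminished sixth spans 7.
The spans differ, so they are not enharmonic equivalents.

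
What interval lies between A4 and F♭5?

diminished sixth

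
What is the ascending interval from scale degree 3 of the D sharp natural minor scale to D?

minor sixth

Scale degree 3 of D# natural minor is F#.
F# up to D: letters F→D make it a sixth; 8 semitones makes it minor.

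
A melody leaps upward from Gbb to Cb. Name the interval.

augmented fourth

Counting letters G–A–B–C gives a fourth.
Gbb→Cb = 6 semitones, 1 wider than the perfect fourth (5), so augmented.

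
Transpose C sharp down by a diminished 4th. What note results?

G##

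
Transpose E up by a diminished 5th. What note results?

E up a perfect fifth is B, so the target letter is B.
From E, a diminished fifth is 6 semitones up: Bb.

Bb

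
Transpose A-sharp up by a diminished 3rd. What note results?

A third above A lands on the letter C.
A diminished third spans 2 semitones, so A# moves to pitch class 0. On the letter C that is C.

C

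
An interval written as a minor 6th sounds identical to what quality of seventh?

A minor sixth spans 8 semitones.
A seventh spanning 8 semitones is doubly diminished (the major seventh is 11).

doubly diminished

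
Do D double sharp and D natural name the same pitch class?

No

Two spellings are enharmonically equivalent only if they share a pitch class.
Here D## → 4, D → 2; 2 ≠ 4, so they are not.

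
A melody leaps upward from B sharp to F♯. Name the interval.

The letter names run B→F, a span of 4 letter steps, so the interval is some kind of fifth.
B# to F# is 6 semitones. A perfect fifth is 7, so 6 makes it diminished.

diminished fifth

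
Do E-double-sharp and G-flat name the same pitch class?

Yes

E## is pitch class 6; Gb is pitch class 6.
All spellings map to pitch class 6, so they are enharmonically equivalent.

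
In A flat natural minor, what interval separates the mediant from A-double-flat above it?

minor sixth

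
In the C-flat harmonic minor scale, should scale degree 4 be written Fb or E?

Each scale degree takes a distinct letter name. Degree 4 of a scale on C must use the letter F.
Fb and E are enharmonically the same pitch, but only Fb uses the letter F, so it is the correct spelling here.

Fb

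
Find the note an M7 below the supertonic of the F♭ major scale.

Abb

The supertonic of Fb major is Gb.
A major seventh (11 semitones) below Gb lands on the letter A, giving Abb.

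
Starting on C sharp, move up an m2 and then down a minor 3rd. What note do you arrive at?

B

A minor second up from C# is D (letter D, 1 semitone up).
A minor third down from D is B (letter B, 3 semitones down).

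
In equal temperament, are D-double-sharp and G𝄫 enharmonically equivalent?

D## is pitch class 4; Gbb is pitch class 5.
The pitch classes differ (4 vs. 5), so they are not enharmonic equivalents.

No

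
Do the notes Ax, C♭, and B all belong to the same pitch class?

A## is pitch class 11; Cb is pitch class 11; B is pitch class 11.
All spellings map to pitch class 11, so they are enharmonically equivalent.

Yes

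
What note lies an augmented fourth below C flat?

C down a perfect fourth is G, so the target letter is G.
From Cb, an augmented fourth is 6 semitones down: Gbb.

Gbb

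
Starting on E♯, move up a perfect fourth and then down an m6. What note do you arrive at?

C##

A perfect fourth up from E# is A# (letter A, 5 semitones up).
A minor sixth down from A# is C## (letter C, 8 semitones down).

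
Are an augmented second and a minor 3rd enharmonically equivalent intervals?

Yes

An augmented second spans 3 semitones; a minor third spans 3.
They are enharmonically equivalent.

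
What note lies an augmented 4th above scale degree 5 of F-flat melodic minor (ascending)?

F

Scale degree 5 of Fb melodic minor (ascending) is Cb.
An augmented fourth (6 semitones) above Cb lands on the letter F, giving F.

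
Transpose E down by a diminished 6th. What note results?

E down a major sixth is G, so the target letter is G.
From E, a diminished sixth is 7 semitones down: G##.

G##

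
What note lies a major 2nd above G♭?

Ab

A second above G lands on the letter A.
A major second spans 2 semitones, so Gb moves to pitch class 8. On the letter A that is Ab.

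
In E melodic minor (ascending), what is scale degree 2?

F#

Degree 2 takes the letter 1 step above E, which is F.
In melodic minor (ascending), degree 2 sits 2 semitones above the tonic. E + 2 semitones is pitch class 6, spelled on F as F#.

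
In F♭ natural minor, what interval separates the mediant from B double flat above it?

major second

The mediant of Fb natural minor is Abb.
Abb up to Bbb: letters A→B make it a second; 2 semitones makes it major.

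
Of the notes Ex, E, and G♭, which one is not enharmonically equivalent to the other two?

In 12-tone equal temperament, enharmonic equivalents share a pitch class. E## is pitch class 6; E is pitch class 4; Gb is pitch class 6.
E## and Gb share pitch class 6, while E is pitch class 4.

E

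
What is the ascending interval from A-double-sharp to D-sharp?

The letter names run A→D, a span of 3 letter steps, so the interval is some kind of fourth.
A## to D# is 4 semitones. A perfect fourth is 5, so 4 makes it diminished.

diminished fourth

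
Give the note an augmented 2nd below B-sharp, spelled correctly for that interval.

A

B down a major second is A, so the target letter is A.
From B#, an augmented second is 3 semitones down: A.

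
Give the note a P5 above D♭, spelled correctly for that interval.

D up a perfect fifth is A, so the target letter is A.
From Db, a perfect fifth is 7 semitones up: Ab.

Ab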